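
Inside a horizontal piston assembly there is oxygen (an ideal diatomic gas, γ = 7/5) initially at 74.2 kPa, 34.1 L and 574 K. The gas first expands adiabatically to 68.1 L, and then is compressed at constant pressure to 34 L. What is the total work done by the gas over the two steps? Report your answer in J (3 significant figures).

Step 1 (adiabatic): W = (P₁V₁ − P₂V₂)/(γ−1) = (2530 − 1919)/0.4 = 1529 J.
After step 1: P = 28.17 kPa, V = 68.1 L, T = 435.3 K.
Step 2 (isobaric): W = PΔV = (28.17 kPa)(34 − 68.1 L) = -960.7 J.
W_total = 1529 − 960.7 = 568.1 J.

W_total ≈ 568 J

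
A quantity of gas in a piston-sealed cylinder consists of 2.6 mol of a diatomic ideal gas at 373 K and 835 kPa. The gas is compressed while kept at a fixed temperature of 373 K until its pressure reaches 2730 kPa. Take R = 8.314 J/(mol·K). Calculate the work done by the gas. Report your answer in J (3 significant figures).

Isothermal process: W = nRT ln(V₂/V₁) = nRT ln(P₁/P₂).
W = (2.6)(8.314)(373) × ln(835/2730)
  = 8063 × ln(0.3059) = 8063 × -1.185
W_by_gas = -9552 J.

W ≈ -9550 J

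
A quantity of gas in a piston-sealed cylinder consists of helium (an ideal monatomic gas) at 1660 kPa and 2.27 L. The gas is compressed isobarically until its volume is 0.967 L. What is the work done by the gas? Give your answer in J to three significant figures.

W ≈ -2160 J

Isobaric: W = P ΔV.
W = (1660 kPa)(0.967 − 2.27 L) = (1660)(-1.303) = -2163 J.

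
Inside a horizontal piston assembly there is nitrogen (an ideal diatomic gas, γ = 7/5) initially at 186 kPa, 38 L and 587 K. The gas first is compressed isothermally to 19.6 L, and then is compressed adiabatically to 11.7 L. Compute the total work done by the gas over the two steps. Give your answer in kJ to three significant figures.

W_total ≈ -8.73 kJ

Step 1 (isothermal): W = P₁V₁ ln(V₂/V₁) = (7068) ln(19.6/38) = -4679 J.
After step 1: P = 360.6 kPa, V = 19.6 L, T = 587 K.
Step 2 (adiabatic): W = (P₁V₁ − P₂V₂)/(γ−1) = (7068 − 8688)/0.4 = -4050 J.
W_total = -4679 − 4050 = -8730 J.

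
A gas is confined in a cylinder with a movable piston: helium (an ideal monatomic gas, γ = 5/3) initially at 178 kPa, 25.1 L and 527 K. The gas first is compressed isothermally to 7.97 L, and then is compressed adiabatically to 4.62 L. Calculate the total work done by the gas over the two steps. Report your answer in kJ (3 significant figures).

Step 1 (isothermal): W = P₁V₁ ln(V₂/V₁) = (4468) ln(7.97/25.1) = -5125 J.
After step 1: P = 560.6 kPa, V = 7.97 L, T = 527 K.
Step 2 (adiabatic): W = (P₁V₁ − P₂V₂)/(γ−1) = (4468 − 6426)/0.667 = -2938 J.
W_total = -5125 − 2938 = -8063 J.

W_total ≈ -8.06 kJ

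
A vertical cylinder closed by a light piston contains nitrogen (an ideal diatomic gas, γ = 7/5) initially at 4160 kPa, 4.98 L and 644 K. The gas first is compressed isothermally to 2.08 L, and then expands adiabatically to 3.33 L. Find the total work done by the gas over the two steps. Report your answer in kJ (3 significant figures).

W_total ≈ -9.20 kJ

Step 1 (isothermal): W = P₁V₁ ln(V₂/V₁) = (20717) ln(2.08/4.98) = -18087 J.
After step 1: P = 9960 kPa, V = 2.08 L, T = 644 K.
Step 2 (adiabatic): W = (P₁V₁ − P₂V₂)/(γ−1) = (20717 − 17162)/0.4 = 8887 J.
W_total = -18087 + 8887 = -9200 J.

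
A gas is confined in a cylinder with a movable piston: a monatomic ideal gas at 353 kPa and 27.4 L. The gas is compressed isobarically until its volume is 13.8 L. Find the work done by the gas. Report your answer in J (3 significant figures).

Isobaric: W = P ΔV.
W = (353 kPa)(13.8 − 27.4 L) = (353)(-13.6) = -4801 J.

W ≈ -4800 J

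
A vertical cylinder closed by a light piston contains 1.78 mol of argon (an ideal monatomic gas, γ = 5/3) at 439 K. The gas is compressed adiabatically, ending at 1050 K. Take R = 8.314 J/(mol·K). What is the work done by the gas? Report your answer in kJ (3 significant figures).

W ≈ -13.6 kJ

Adiabatic ⇒ Q = 0, so W_by = −ΔU = nCᵥ(T₁ − T₂).
Cᵥ = 3R/2 = 12.47 J/(mol·K).
W = (1.78)(12.47)(439 − 1050) = -13563 J.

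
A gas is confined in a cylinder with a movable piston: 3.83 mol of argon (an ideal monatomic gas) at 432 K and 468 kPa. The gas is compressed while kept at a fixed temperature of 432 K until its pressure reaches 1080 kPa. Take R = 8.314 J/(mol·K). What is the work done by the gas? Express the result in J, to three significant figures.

Isothermal process: W = nRT ln(V₂/V₁) = nRT ln(P₁/P₂).
W = (3.83)(8.314)(432) × ln(468/1080)
  = 13756 × ln(0.4333) = 13756 × -0.8362
W_by_gas = -11503 J.

W ≈ -11500 J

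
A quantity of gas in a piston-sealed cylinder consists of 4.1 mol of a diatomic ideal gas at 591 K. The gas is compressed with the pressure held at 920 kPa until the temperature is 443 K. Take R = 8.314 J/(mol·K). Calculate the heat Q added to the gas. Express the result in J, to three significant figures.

Q ≈ -17700 J

Isobaric: W = nRΔT = (4.1)(8.314)(-148) = -5045 J.
ΔU = nCᵥΔT with Cᵥ = 5R/2: ΔU = (4.1)(20.79)(-148) = -12612 J.
Q = ΔU + W = -12612 − 5045 = -17657 J.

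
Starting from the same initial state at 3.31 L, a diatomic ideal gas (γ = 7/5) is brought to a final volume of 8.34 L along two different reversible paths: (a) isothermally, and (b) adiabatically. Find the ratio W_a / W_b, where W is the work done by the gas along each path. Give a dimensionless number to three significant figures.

Path (a) isothermal: W = P₁V₁ ln(V₂/V₁) → W_a/(P₁V₁) = 0.9241.
Path (b) adiabatic: W = P₁V₁(1 − (V₁/V₂)^(γ−1))/(γ−1) → W_b/(P₁V₁) = 0.7726.
W_a / W_b = 0.9241 / 0.7726 = 1.196.

W_a / W_b ≈ 1.20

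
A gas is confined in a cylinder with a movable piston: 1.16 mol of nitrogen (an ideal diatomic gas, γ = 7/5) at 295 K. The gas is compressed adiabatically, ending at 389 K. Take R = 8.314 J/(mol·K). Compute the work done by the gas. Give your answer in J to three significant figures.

Adiabatic ⇒ Q = 0, so W_by = −ΔU = nCᵥ(T₁ − T₂).
Cᵥ = 5R/2 = 20.79 J/(mol·K).
W = (1.16)(20.79)(295 − 389) = -2266 J.

W ≈ -2270 J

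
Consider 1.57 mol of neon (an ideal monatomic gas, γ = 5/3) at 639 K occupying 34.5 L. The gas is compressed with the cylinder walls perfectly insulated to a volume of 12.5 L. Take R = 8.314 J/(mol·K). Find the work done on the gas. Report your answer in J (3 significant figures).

Adiabatic: TV^(γ−1) = const with γ = 5/3.
T₂ = T₁ (V₁/V₂)^(γ−1) = 639 × (34.5/12.5)^0.667 = 639 × 1.968 = 1257 K.
W_by = nCᵥ(T₁ − T₂) = (1.57)(12.47)(639 − 1257) = -12106 J.
Work on gas = −W_by = 12106 J.

W ≈ 12100 J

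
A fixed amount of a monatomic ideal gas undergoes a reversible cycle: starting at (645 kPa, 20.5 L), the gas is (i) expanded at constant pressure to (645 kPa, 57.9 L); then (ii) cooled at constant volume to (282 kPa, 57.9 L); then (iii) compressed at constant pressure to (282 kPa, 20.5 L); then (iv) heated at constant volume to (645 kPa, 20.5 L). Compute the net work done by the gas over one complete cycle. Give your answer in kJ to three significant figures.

W_net ≈ 13.6 kJ

Constant-volume legs do no work.
W(i) = (645)(57.9 − 20.5) = 24123 J; W(iii) = (282)(20.5 − 57.9) = -10547 J.
W_net = 24123 − 10547 = 13576 J (the clockwise enclosed area).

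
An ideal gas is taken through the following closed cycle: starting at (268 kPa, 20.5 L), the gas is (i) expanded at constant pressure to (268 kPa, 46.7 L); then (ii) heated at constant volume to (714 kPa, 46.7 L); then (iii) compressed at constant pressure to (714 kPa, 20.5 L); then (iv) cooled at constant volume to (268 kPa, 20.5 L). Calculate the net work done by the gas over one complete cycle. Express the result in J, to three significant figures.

W_net ≈ -11700 J

Constant-volume legs do no work.
W(i) = (268)(46.7 − 20.5) = 7022 J; W(iii) = (714)(20.5 − 46.7) = -18707 J.
W_net = 7022 − 18707 = -11685 J (the counter-clockwise enclosed area).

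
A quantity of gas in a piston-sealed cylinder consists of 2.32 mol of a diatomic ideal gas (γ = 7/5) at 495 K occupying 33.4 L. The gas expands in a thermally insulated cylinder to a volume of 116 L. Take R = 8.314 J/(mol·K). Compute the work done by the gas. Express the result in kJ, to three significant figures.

Adiabatic: TV^(γ−1) = const with γ = 7/5.
T₂ = T₁ (V₁/V₂)^(γ−1) = 495 × (33.4/116)^0.4 = 495 × 0.6077 = 300.8 K.
W_by = nCᵥ(T₁ − T₂) = (2.32)(20.79)(495 − 300.8) = 9363 J.

W ≈ 9.36 kJ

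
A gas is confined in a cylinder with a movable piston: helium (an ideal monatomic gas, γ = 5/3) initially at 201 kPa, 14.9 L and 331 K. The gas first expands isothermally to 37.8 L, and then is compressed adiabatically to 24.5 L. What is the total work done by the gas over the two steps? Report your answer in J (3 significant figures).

W_total ≈ 1280 J

Step 1 (isothermal): W = P₁V₁ ln(V₂/V₁) = (2995) ln(37.8/14.9) = 2788 J.
After step 1: P = 79.23 kPa, V = 37.8 L, T = 331 K.
Step 2 (adiabatic): W = (P₁V₁ − P₂V₂)/(γ−1) = (2995 − 3999)/0.667 = -1506 J.
W_total = 2788 − 1506 = 1282 J.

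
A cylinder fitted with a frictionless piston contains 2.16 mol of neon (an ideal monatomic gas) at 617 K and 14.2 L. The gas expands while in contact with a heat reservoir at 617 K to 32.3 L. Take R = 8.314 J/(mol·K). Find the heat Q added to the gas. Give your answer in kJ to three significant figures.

Q ≈ 9.11 kJ

Isothermal ⇒ ΔU = 0, so Q = W = nRT ln(V₂/V₁).
Q = (2.16)(8.314)(617) ln(32.3/14.2) = 11080 × 0.8218 = 9106 J.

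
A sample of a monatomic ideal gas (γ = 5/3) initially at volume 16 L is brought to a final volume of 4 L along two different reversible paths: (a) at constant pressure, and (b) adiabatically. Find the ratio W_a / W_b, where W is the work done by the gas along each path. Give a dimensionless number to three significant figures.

W_a / W_b ≈ 0.329

Path (a) isobaric: W = P₁(V₂ − V₁) → W_a/(P₁V₁) = -0.75.
Path (b) adiabatic: W = P₁V₁(1 − (V₁/V₂)^(γ−1))/(γ−1) → W_b/(P₁V₁) = -2.28.
W_a / W_b = -0.75 / -2.28 = 0.329.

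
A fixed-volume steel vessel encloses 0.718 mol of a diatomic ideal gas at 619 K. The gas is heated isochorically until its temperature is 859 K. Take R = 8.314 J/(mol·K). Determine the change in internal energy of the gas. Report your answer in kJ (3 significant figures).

ΔU ≈ 3.58 kJ

Constant volume ⇒ W = 0, so Q = ΔU = nCᵥΔT with Cᵥ = 5R/2 = 20.79 J/(mol·K).
ΔU = (0.718)(20.79)(859 − 619) = 3582 J.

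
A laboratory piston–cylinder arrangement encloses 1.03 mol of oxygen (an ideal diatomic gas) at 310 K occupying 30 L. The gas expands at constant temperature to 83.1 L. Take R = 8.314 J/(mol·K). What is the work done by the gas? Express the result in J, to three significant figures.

W ≈ 2700 J

Isothermal: W = nRT ln(V₂/V₁).
W = (1.03)(8.314)(310) × ln(83.1/30)
  = 2655 × 1.019
W_by_gas = 2705 J.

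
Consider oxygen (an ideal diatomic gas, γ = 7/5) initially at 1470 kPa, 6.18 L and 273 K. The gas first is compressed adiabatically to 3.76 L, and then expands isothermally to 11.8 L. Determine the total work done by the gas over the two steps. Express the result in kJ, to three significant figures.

Step 1 (adiabatic): W = (P₁V₁ − P₂V₂)/(γ−1) = (9085 − 11082)/0.4 = -4994 J.
After step 1: P = 2947 kPa, V = 3.76 L, T = 333 K.
Step 2 (isothermal): W = P₁V₁ ln(V₂/V₁) = (11082) ln(11.8/3.76) = 12674 J.
W_total = -4994 + 12674 = 7680 J.

W_total ≈ 7.68 kJ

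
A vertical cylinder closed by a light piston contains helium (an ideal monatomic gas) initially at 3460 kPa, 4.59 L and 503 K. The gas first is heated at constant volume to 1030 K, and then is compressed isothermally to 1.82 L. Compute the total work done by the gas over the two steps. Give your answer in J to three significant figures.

Step 1 (isochoric): W = 0 (constant volume).
After step 1: P = 7085 kPa (V unchanged).
Step 2 (isothermal): W = P₁V₁ ln(V₂/V₁) = (32521) ln(1.82/4.59) = -30083 J.
W_total = 0 − 30083 = -30083 J.

W_total ≈ -30100 J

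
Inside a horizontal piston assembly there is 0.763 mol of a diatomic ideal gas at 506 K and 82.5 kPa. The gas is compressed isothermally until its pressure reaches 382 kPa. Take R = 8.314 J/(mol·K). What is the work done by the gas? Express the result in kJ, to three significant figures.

Isothermal process: W = nRT ln(V₂/V₁) = nRT ln(P₁/P₂).
W = (0.763)(8.314)(506) × ln(82.5/382)
  = 3210 × ln(0.216) = 3210 × -1.533
W_by_gas = -4919 J.

W ≈ -4.92 kJ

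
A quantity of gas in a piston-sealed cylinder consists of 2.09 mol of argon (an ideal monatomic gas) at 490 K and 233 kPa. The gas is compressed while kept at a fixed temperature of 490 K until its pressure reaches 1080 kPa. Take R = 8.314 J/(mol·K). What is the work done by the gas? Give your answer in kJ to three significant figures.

Isothermal process: W = nRT ln(V₂/V₁) = nRT ln(P₁/P₂).
W = (2.09)(8.314)(490) × ln(233/1080)
  = 8514 × ln(0.2157) = 8514 × -1.534
W_by_gas = -13058 J.

W ≈ -13.1 kJ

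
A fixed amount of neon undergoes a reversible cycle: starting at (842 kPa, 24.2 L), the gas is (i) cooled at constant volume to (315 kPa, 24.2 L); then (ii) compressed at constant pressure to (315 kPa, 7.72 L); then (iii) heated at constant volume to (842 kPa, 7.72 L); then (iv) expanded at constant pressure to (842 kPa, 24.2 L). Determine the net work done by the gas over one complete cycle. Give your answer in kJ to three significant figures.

W_net ≈ 8.68 kJ

Constant-volume legs do no work.
W(ii) = (315)(7.72 − 24.2) = -5191 J; W(iv) = (842)(24.2 − 7.72) = 13876 J.
W_net = -5191 + 13876 = 8685 J (the clockwise enclosed area).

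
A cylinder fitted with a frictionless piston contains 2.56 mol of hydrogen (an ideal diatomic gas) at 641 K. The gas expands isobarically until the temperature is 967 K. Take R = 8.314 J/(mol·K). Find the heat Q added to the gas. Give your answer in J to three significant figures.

Isobaric: W = nRΔT = (2.56)(8.314)(326) = 6939 J.
ΔU = nCᵥΔT with Cᵥ = 5R/2: ΔU = (2.56)(20.79)(326) = 17346 J.
Q = ΔU + W = 17346 + 6939 = 24285 J.

Q ≈ 24300 J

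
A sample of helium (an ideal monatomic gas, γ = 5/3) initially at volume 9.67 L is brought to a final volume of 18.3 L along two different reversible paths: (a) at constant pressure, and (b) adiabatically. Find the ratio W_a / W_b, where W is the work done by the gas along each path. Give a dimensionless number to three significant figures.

Path (a) isobaric: W = P₁(V₂ − V₁) → W_a/(P₁V₁) = 0.8925.
Path (b) adiabatic: W = P₁V₁(1 − (V₁/V₂)^(γ−1))/(γ−1) → W_b/(P₁V₁) = 0.5196.
W_a / W_b = 0.8925 / 0.5196 = 1.718.

W_a / W_b ≈ 1.72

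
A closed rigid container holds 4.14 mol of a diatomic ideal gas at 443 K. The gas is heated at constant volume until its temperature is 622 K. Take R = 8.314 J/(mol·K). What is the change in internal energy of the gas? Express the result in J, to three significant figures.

Constant volume ⇒ W = 0, so Q = ΔU = nCᵥΔT with Cᵥ = 5R/2 = 20.79 J/(mol·K).
ΔU = (4.14)(20.79)(622 − 443) = 15403 J.

ΔU ≈ 15400 J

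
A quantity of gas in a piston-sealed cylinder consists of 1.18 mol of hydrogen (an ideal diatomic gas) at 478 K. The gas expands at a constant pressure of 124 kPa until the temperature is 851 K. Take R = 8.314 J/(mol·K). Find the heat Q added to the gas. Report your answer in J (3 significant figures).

Q ≈ 12800 J

Isobaric: W = nRΔT = (1.18)(8.314)(373) = 3659 J.
ΔU = nCᵥΔT with Cᵥ = 5R/2: ΔU = (1.18)(20.79)(373) = 9148 J.
Q = ΔU + W = 9148 + 3659 = 12808 J.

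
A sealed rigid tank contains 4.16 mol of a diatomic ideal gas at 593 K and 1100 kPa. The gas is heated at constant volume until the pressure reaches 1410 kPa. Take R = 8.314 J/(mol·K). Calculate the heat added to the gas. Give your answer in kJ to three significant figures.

Constant volume ⇒ W = 0, so Q = ΔU = nCᵥΔT with Cᵥ = 5R/2 = 20.79 J/(mol·K).
At constant V, T₂/T₁ = P₂/P₁ ⇒ ΔT = T₁(P₂/P₁ − 1) = 593·(1410/1100 − 1) = 167.1 K.
ΔU = (4.16)(20.79)(167.1) = 14450 J.

Q ≈ 14.4 kJ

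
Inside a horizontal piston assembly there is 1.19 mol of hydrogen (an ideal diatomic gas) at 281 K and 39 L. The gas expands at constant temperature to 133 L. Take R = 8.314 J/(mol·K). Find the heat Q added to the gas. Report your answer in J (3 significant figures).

Q ≈ 3410 J

Isothermal ⇒ ΔU = 0, so Q = W = nRT ln(V₂/V₁).
Q = (1.19)(8.314)(281) ln(133/39) = 2780 × 1.227 = 3411 J.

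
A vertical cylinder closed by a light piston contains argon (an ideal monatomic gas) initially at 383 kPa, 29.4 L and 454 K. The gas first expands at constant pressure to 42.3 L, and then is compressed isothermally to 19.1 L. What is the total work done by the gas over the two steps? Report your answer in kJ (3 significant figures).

Step 1 (isobaric): W = PΔV = (383 kPa)(42.3 − 29.4 L) = 4941 J.
After step 1: P = 383 kPa, V = 42.3 L, T = 653.2 K.
Step 2 (isothermal): W = P₁V₁ ln(V₂/V₁) = (16201) ln(19.1/42.3) = -12881 J.
W_total = 4941 − 12881 = -7941 J.

W_total ≈ -7.94 kJ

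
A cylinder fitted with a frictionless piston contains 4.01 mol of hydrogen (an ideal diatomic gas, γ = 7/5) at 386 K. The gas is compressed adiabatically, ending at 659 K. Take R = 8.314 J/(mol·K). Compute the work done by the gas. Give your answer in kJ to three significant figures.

Adiabatic ⇒ Q = 0, so W_by = −ΔU = nCᵥ(T₁ − T₂).
Cᵥ = 5R/2 = 20.79 J/(mol·K).
W = (4.01)(20.79)(386 − 659) = -22754 J.

W ≈ -22.8 kJ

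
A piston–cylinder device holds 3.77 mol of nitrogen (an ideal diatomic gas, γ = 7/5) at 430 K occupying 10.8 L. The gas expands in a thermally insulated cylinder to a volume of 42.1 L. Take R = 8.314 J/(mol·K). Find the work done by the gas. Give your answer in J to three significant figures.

W ≈ 14100 J

Adiabatic: TV^(γ−1) = const with γ = 7/5.
T₂ = T₁ (V₁/V₂)^(γ−1) = 430 × (10.8/42.1)^0.4 = 430 × 0.5803 = 249.5 K.
W_by = nCᵥ(T₁ − T₂) = (3.77)(20.79)(430 − 249.5) = 14141 J.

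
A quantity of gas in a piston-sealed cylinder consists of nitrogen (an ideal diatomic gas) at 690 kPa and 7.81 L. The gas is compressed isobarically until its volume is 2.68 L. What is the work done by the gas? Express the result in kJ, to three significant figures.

Isobaric: W = P ΔV.
W = (690 kPa)(2.68 − 7.81 L) = (690)(-5.13) = -3540 J.

W ≈ -3.54 kJ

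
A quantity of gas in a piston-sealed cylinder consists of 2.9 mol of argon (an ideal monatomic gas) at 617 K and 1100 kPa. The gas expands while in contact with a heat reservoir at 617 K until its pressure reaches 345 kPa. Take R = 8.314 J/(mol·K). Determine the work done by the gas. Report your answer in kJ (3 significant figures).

Isothermal process: W = nRT ln(V₂/V₁) = nRT ln(P₁/P₂).
W = (2.9)(8.314)(617) × ln(1100/345)
  = 14876 × ln(3.188) = 14876 × 1.16
W_by_gas = 17249 J.

W ≈ 17.2 kJ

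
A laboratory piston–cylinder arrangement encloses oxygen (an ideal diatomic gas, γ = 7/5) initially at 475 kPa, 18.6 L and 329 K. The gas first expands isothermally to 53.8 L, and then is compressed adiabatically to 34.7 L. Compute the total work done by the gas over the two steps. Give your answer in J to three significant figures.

Step 1 (isothermal): W = P₁V₁ ln(V₂/V₁) = (8835) ln(53.8/18.6) = 9384 J.
After step 1: P = 164.2 kPa, V = 53.8 L, T = 329 K.
Step 2 (adiabatic): W = (P₁V₁ − P₂V₂)/(γ−1) = (8835 − 10529)/0.4 = -4235 J.
W_total = 9384 − 4235 = 5149 J.

W_total ≈ 5150 J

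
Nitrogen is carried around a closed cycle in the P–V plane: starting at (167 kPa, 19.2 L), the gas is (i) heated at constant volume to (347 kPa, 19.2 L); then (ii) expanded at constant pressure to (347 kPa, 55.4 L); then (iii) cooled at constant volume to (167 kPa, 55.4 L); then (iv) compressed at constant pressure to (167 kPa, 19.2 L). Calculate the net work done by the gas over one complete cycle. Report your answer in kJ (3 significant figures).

W_net ≈ 6.52 kJ

Constant-volume legs do no work.
W(ii) = (347)(55.4 − 19.2) = 12561 J; W(iv) = (167)(19.2 − 55.4) = -6045 J.
W_net = 12561 − 6045 = 6516 J (the clockwise enclosed area).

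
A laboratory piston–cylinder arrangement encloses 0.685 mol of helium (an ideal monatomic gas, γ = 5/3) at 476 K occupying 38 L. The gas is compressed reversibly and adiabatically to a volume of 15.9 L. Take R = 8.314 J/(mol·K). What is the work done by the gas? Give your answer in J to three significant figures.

W ≈ -3200 J

Adiabatic: TV^(γ−1) = const with γ = 5/3.
T₂ = T₁ (V₁/V₂)^(γ−1) = 476 × (38/15.9)^0.667 = 476 × 1.788 = 850.9 K.
W_by = nCᵥ(T₁ − T₂) = (0.685)(12.47)(476 − 850.9) = -3202 J.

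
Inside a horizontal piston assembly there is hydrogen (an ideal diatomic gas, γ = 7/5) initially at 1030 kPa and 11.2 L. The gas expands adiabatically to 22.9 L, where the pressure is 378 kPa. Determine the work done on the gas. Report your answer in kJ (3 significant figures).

W ≈ -7.20 kJ

Adiabatic: W = (P₁V₁ − P₂V₂)/(γ − 1) with γ = 7/5.
P₁V₁ = 11536 J, P₂V₂ = 8656 J.
W = (11536 − 8656) / 0.4 = 7200 J.
Work on gas = −W_by = -7200 J.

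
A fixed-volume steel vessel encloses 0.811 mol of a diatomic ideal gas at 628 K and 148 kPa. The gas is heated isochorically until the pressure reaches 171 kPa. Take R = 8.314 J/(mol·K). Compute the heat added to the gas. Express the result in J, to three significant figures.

Q ≈ 1650 J

Constant volume ⇒ W = 0, so Q = ΔU = nCᵥΔT with Cᵥ = 5R/2 = 20.79 J/(mol·K).
At constant V, T₂/T₁ = P₂/P₁ ⇒ ΔT = T₁(P₂/P₁ − 1) = 628·(171/148 − 1) = 97.59 K.
ΔU = (0.811)(20.79)(97.59) = 1645 J.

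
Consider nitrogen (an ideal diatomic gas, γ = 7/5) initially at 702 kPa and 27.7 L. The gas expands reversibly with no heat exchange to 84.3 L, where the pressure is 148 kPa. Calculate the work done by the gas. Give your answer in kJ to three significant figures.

W ≈ 17.4 kJ

Adiabatic: W = (P₁V₁ − P₂V₂)/(γ − 1) with γ = 7/5.
P₁V₁ = 19445 J, P₂V₂ = 12476 J.
W = (19445 − 12476) / 0.4 = 17422 J.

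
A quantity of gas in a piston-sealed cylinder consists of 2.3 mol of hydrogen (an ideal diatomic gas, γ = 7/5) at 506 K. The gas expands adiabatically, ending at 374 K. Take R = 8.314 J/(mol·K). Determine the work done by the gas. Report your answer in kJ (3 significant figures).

Adiabatic ⇒ Q = 0, so W_by = −ΔU = nCᵥ(T₁ − T₂).
Cᵥ = 5R/2 = 20.79 J/(mol·K).
W = (2.3)(20.79)(506 − 374) = 6310 J.

W ≈ 6.31 kJ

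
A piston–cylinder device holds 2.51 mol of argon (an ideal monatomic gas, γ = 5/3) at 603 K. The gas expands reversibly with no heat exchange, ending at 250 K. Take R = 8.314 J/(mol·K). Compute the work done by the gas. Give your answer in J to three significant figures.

Adiabatic ⇒ Q = 0, so W_by = −ΔU = nCᵥ(T₁ − T₂).
Cᵥ = 3R/2 = 12.47 J/(mol·K).
W = (2.51)(12.47)(603 − 250) = 11050 J.

W ≈ 11000 J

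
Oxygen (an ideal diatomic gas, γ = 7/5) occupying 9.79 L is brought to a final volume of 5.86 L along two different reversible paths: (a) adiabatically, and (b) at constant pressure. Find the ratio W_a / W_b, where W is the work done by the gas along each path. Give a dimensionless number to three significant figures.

W_a / W_b ≈ 1.42

Path (a) adiabatic: W = P₁V₁(1 − (V₁/V₂)^(γ−1))/(γ−1) → W_a/(P₁V₁) = -0.5697.
Path (b) isobaric: W = P₁(V₂ − V₁) → W_b/(P₁V₁) = -0.4014.
W_a / W_b = -0.5697 / -0.4014 = 1.419.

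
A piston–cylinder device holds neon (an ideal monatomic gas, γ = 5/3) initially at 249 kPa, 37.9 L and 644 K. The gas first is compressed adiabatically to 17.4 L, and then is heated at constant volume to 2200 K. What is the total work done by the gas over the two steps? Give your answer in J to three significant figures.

Step 1 (adiabatic): W = (P₁V₁ − P₂V₂)/(γ−1) = (9437 − 15857)/0.667 = -9630 J.
Step 2 (isochoric): W = 0 (constant volume).
W_total = -9630 + 0 = -9630 J.

W_total ≈ -9630 J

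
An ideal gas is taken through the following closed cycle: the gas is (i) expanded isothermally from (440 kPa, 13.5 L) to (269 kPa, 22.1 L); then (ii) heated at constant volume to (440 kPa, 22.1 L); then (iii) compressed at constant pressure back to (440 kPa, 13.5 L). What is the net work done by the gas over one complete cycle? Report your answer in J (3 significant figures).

Leg (i): W = PᵢVᵢ ln(V_f/Vᵢ) = (5940) ln(22.1/13.5) = 2928 J.
Leg (ii): W = 0.
Leg (iii): W = PΔV = (440)(13.5 − 22.1) = -3784 J.
W_net = 2928 − 3784 = -856.2 J.

W_net ≈ -856 J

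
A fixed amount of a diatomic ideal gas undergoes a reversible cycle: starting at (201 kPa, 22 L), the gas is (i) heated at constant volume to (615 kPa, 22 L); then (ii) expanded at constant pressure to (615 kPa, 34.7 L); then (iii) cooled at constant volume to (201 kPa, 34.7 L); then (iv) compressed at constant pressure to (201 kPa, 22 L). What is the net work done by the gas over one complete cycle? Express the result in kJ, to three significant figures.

Constant-volume legs do no work.
W(ii) = (615)(34.7 − 22) = 7811 J; W(iv) = (201)(22 − 34.7) = -2553 J.
W_net = 7811 − 2553 = 5258 J (the clockwise enclosed area).

W_net ≈ 5.26 kJ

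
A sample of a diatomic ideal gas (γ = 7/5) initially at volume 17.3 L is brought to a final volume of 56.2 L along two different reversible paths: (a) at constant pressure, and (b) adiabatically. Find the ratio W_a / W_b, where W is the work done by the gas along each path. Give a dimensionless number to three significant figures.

Path (a) isobaric: W = P₁(V₂ − V₁) → W_a/(P₁V₁) = 2.249.
Path (b) adiabatic: W = P₁V₁(1 − (V₁/V₂)^(γ−1))/(γ−1) → W_b/(P₁V₁) = 0.9395.
W_a / W_b = 2.249 / 0.9395 = 2.393.

W_a / W_b ≈ 2.39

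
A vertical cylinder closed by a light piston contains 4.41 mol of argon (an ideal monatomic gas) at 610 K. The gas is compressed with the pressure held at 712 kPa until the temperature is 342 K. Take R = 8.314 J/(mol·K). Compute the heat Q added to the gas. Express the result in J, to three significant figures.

Isobaric: W = nRΔT = (4.41)(8.314)(-268) = -9826 J.
ΔU = nCᵥΔT with Cᵥ = 3R/2: ΔU = (4.41)(12.47)(-268) = -14739 J.
Q = ΔU + W = -14739 − 9826 = -24565 J.

Q ≈ -24600 J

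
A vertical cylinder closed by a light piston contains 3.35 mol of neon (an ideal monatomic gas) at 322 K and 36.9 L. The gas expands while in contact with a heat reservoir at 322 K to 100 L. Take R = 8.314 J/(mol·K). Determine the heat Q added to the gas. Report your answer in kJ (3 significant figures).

Isothermal ⇒ ΔU = 0, so Q = W = nRT ln(V₂/V₁).
Q = (3.35)(8.314)(322) ln(100/36.9) = 8968 × 0.997 = 8941 J.

Q ≈ 8.94 kJ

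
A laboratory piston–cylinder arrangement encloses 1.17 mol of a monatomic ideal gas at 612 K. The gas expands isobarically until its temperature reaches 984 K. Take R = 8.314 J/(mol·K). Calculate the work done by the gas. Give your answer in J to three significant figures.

Isobaric: W = P ΔV = nR ΔT.
W = (1.17)(8.314)(984 − 612) = 3619 J.

W ≈ 3620 J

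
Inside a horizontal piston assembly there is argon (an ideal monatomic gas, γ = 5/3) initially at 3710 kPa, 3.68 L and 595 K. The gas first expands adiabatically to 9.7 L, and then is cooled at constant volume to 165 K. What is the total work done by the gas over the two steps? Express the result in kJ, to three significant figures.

W_total ≈ 9.75 kJ

Step 1 (adiabatic): W = (P₁V₁ − P₂V₂)/(γ−1) = (13653 − 7155)/0.667 = 9747 J.
Step 2 (isochoric): W = 0 (constant volume).
W_total = 9747 + 0 = 9747 J.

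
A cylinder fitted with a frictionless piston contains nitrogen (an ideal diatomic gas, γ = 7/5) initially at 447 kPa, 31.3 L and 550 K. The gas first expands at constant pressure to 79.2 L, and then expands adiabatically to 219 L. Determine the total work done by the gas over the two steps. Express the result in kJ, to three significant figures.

W_total ≈ 51.0 kJ

Step 1 (isobaric): W = PΔV = (447 kPa)(79.2 − 31.3 L) = 21411 J.
After step 1: P = 447 kPa, V = 79.2 L, T = 1392 K.
Step 2 (adiabatic): W = (P₁V₁ − P₂V₂)/(γ−1) = (35402 − 23569)/0.4 = 29583 J.
W_total = 21411 + 29583 = 50994 J.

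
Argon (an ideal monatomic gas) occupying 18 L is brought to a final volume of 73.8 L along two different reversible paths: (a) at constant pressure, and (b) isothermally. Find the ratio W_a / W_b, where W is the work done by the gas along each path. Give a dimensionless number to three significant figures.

W_a / W_b ≈ 2.20

Path (a) isobaric: W = P₁(V₂ − V₁) → W_a/(P₁V₁) = 3.1.
Path (b) isothermal: W = P₁V₁ ln(V₂/V₁) → W_b/(P₁V₁) = 1.411.
W_a / W_b = 3.1 / 1.411 = 2.197.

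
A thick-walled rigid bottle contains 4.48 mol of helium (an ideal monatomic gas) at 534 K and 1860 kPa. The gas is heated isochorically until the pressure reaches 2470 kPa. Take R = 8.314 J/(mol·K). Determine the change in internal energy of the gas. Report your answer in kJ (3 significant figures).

Constant volume ⇒ W = 0, so Q = ΔU = nCᵥΔT with Cᵥ = 3R/2 = 12.47 J/(mol·K).
At constant V, T₂/T₁ = P₂/P₁ ⇒ ΔT = T₁(P₂/P₁ − 1) = 534·(2470/1860 − 1) = 175.1 K.
ΔU = (4.48)(12.47)(175.1) = 9784 J.

ΔU ≈ 9.78 kJ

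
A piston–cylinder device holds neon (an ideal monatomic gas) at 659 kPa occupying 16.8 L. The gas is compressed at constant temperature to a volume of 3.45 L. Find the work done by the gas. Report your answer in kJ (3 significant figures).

Isothermal: W = nRT ln(V₂/V₁) = P₁V₁ ln(V₂/V₁).
P₁V₁ = (659 kPa)(16.8 L) = 11071 J.
W = 11071 × ln(3.45/16.8) = 11071 × -1.583
W_by_gas = -17526 J.

W ≈ -17.5 kJ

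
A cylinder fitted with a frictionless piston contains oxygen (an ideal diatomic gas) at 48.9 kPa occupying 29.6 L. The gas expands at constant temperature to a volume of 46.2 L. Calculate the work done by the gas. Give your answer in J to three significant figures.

Isothermal: W = nRT ln(V₂/V₁) = P₁V₁ ln(V₂/V₁).
P₁V₁ = (48.9 kPa)(29.6 L) = 1447 J.
W = 1447 × ln(46.2/29.6) = 1447 × 0.4452
W_by_gas = 644.4 J.

W ≈ 644 J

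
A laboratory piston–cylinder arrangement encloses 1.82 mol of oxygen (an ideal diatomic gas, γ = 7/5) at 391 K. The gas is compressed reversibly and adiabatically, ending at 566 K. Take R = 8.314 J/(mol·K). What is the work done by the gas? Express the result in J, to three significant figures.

W ≈ -6620 J

Adiabatic ⇒ Q = 0, so W_by = −ΔU = nCᵥ(T₁ − T₂).
Cᵥ = 5R/2 = 20.79 J/(mol·K).
W = (1.82)(20.79)(391 − 566) = -6620 J.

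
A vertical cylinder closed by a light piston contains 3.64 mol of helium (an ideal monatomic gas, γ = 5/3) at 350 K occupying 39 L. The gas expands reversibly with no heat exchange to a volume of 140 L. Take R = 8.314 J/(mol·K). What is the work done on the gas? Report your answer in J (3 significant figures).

Adiabatic: TV^(γ−1) = const with γ = 5/3.
T₂ = T₁ (V₁/V₂)^(γ−1) = 350 × (39/140)^0.667 = 350 × 0.4265 = 149.3 K.
W_by = nCᵥ(T₁ − T₂) = (3.64)(12.47)(350 − 149.3) = 9111 J.
Work on gas = −W_by = -9111 J.

W ≈ -9110 J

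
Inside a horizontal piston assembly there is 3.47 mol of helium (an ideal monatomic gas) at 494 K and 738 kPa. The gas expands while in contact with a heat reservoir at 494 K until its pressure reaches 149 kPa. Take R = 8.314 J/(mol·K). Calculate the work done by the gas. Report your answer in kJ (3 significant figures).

W ≈ 22.8 kJ

Isothermal process: W = nRT ln(V₂/V₁) = nRT ln(P₁/P₂).
W = (3.47)(8.314)(494) × ln(738/149)
  = 14252 × ln(4.953) = 14252 × 1.6
W_by_gas = 22803 J.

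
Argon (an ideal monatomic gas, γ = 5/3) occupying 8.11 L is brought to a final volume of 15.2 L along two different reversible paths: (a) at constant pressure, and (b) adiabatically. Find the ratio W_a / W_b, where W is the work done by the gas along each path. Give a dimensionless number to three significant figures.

W_a / W_b ≈ 1.70

Path (a) isobaric: W = P₁(V₂ − V₁) → W_a/(P₁V₁) = 0.8742.
Path (b) adiabatic: W = P₁V₁(1 − (V₁/V₂)^(γ−1))/(γ−1) → W_b/(P₁V₁) = 0.5132.
W_a / W_b = 0.8742 / 0.5132 = 1.703.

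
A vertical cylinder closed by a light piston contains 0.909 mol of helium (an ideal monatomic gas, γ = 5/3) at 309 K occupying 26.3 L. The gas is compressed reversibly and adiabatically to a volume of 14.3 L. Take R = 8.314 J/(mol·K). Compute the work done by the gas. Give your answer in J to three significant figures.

Adiabatic: TV^(γ−1) = const with γ = 5/3.
T₂ = T₁ (V₁/V₂)^(γ−1) = 309 × (26.3/14.3)^0.667 = 309 × 1.501 = 463.8 K.
W_by = nCᵥ(T₁ − T₂) = (0.909)(12.47)(309 − 463.8) = -1755 J.

W ≈ -1760 J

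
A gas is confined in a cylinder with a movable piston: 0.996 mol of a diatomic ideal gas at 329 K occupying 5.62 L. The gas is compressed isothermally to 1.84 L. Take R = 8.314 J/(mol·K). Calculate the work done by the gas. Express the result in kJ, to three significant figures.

W ≈ -3.04 kJ

Isothermal: W = nRT ln(V₂/V₁).
W = (0.996)(8.314)(329) × ln(1.84/5.62)
  = 2724 × -1.117
W_by_gas = -3042 J.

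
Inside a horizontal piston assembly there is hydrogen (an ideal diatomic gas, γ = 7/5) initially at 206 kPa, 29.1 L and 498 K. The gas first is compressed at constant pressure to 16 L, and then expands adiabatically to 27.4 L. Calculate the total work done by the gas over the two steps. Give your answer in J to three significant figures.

W_total ≈ -1100 J

Step 1 (isobaric): W = PΔV = (206 kPa)(16 − 29.1 L) = -2699 J.
After step 1: P = 206 kPa, V = 16 L, T = 273.8 K.
Step 2 (adiabatic): W = (P₁V₁ − P₂V₂)/(γ−1) = (3296 − 2658)/0.4 = 1595 J.
W_total = -2699 + 1595 = -1103 J.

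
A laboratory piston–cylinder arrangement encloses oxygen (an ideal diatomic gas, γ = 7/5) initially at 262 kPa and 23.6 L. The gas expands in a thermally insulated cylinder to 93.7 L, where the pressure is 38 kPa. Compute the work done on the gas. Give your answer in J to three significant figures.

W ≈ -6560 J

Adiabatic: W = (P₁V₁ − P₂V₂)/(γ − 1) with γ = 7/5.
P₁V₁ = 6183 J, P₂V₂ = 3561 J.
W = (6183 − 3561) / 0.4 = 6557 J.
Work on gas = −W_by = -6557 J.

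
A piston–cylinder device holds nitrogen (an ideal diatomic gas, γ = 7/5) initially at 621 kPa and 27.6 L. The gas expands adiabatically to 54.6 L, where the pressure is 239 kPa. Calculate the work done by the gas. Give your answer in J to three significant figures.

Adiabatic: W = (P₁V₁ − P₂V₂)/(γ − 1) with γ = 7/5.
P₁V₁ = 17140 J, P₂V₂ = 13049 J.
W = (17140 − 13049) / 0.4 = 10226 J.

W ≈ 10200 J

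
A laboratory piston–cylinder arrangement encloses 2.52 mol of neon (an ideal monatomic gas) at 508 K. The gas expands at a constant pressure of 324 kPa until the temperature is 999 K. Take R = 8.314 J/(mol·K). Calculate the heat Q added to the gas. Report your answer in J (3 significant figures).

Q ≈ 25700 J

Isobaric: W = nRΔT = (2.52)(8.314)(491) = 10287 J.
ΔU = nCᵥΔT with Cᵥ = 3R/2: ΔU = (2.52)(12.47)(491) = 15431 J.
Q = ΔU + W = 15431 + 10287 = 25718 J.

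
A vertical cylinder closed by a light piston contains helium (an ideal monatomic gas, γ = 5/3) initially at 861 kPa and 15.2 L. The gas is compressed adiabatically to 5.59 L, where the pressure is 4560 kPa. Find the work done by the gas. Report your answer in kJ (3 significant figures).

Adiabatic: W = (P₁V₁ − P₂V₂)/(γ − 1) with γ = 5/3.
P₁V₁ = 13087 J, P₂V₂ = 25490 J.
W = (13087 − 25490) / 0.6667 = -18605 J.

W ≈ -18.6 kJ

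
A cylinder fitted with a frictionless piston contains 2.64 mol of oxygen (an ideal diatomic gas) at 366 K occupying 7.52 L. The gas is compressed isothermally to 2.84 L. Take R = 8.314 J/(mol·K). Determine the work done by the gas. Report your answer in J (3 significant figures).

Isothermal: W = nRT ln(V₂/V₁).
W = (2.64)(8.314)(366) × ln(2.84/7.52)
  = 8033 × -0.9738
W_by_gas = -7823 J.

W ≈ -7820 J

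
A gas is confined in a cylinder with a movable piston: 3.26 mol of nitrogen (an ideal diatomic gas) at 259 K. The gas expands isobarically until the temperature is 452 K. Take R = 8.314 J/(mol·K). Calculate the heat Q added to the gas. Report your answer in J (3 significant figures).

Isobaric: W = nRΔT = (3.26)(8.314)(193) = 5231 J.
ΔU = nCᵥΔT with Cᵥ = 5R/2: ΔU = (3.26)(20.79)(193) = 13078 J.
Q = ΔU + W = 13078 + 5231 = 18309 J.

Q ≈ 18300 J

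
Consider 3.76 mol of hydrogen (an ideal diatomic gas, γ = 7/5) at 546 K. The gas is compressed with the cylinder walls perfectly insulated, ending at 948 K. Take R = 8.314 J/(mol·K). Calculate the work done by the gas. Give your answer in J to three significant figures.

W ≈ -31400 J

Adiabatic ⇒ Q = 0, so W_by = −ΔU = nCᵥ(T₁ − T₂).
Cᵥ = 5R/2 = 20.79 J/(mol·K).
W = (3.76)(20.79)(546 − 948) = -31417 J.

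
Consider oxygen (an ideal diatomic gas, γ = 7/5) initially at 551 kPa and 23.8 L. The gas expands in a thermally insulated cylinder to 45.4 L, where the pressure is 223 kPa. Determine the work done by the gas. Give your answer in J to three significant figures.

W ≈ 7470 J

Adiabatic: W = (P₁V₁ − P₂V₂)/(γ − 1) with γ = 7/5.
P₁V₁ = 13114 J, P₂V₂ = 10124 J.
W = (13114 − 10124) / 0.4 = 7474 J.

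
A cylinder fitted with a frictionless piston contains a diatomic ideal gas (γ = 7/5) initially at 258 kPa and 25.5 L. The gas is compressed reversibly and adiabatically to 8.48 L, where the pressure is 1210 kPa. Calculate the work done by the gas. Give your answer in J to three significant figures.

Adiabatic: W = (P₁V₁ − P₂V₂)/(γ − 1) with γ = 7/5.
P₁V₁ = 6579 J, P₂V₂ = 10261 J.
W = (6579 − 10261) / 0.4 = -9205 J.

W ≈ -9200 J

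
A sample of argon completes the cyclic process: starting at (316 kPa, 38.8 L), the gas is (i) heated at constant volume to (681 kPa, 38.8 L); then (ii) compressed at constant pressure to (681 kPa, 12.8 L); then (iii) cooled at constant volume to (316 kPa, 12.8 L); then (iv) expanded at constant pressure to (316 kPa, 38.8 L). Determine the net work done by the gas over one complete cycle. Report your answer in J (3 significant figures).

Constant-volume legs do no work.
W(ii) = (681)(12.8 − 38.8) = -17706 J; W(iv) = (316)(38.8 − 12.8) = 8216 J.
W_net = -17706 + 8216 = -9490 J (the counter-clockwise enclosed area).

W_net ≈ -9490 J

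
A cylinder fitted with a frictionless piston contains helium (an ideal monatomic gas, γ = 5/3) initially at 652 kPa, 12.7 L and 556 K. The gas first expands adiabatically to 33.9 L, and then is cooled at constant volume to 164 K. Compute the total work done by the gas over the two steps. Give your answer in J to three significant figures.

Step 1 (adiabatic): W = (P₁V₁ − P₂V₂)/(γ−1) = (8280 − 4303)/0.667 = 5966 J.
Step 2 (isochoric): W = 0 (constant volume).
W_total = 5966 + 0 = 5966 J.

W_total ≈ 5970 J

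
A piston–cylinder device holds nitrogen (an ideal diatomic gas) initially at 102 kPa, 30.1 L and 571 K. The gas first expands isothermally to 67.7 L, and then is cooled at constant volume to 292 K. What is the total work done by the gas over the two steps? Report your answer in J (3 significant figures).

W_total ≈ 2490 J

Step 1 (isothermal): W = P₁V₁ ln(V₂/V₁) = (3070) ln(67.7/30.1) = 2489 J.
Step 2 (isochoric): W = 0 (constant volume).
W_total = 2489 + 0 = 2489 J.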